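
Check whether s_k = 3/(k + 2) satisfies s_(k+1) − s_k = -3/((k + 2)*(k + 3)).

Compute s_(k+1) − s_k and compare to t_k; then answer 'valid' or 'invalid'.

Valid — Δs_k = t_k.

s_(k+1) = 3/(k + 3)
s_(k+1) − s_k = -3/((k + 2)*(k + 3))
(s_(k+1) − s_k) − t_k = 0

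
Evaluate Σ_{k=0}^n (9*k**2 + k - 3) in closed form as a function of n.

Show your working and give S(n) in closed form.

Compute t_(k+1)/t_k: get (k + 9*(k + 1)**2 - 2)/(9*k**2 + k - 3).
Normal form (A,B,C) = (1, 1, k**2 + k/9 - 1/3).
f must satisfy (1)·f(k+1) − (1)·f(k) = k**2 + k/9 - 1/3.
Bound: deg f ≤ 3.
Coefficient equations give f(k) = k*(3*k**2 - 4*k - 2)/9.
Then R = B(k−1)f/C = k*(3*k**2 - 4*k - 2)/(9*k**2 + k - 3), so s_k = R(k)·t_k = k*(3*k**2 - 4*k - 2).
Check: Δs_k = 9*k**2 + k - 3. ✓
Σ_(k=0)^n t_k = s_(n+1) − s_(0) = (3*n**3 + 5*n**2 - n - 3) − (0), i.e. 3*n**3 + 5*n**2 - n - 3.

S(n) = 3*n**3 + 5*n**2 - n - 3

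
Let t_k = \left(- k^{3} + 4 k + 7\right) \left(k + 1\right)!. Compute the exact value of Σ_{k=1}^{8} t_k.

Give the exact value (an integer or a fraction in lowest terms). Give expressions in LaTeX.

Step 1: r(k) = (k + 2)*(4*k - (k + 1)**3 + 11)/(-k**3 + 4*k + 7).
A = k + 2, B = 1, C = k**3 - 4*k - 7.
Solve (k + 2)·f(k+1) − (1)·f(k) = k**3 - 4*k - 7.
d = 2 from the (1,0,3) case.
Solving with deg f ≤ 2: f(k) = k**2 - 3*k - 3.
So s_k = (B(k−1)f/C)·t_k = ((k**2 - 3*k - 3)/(k**3 - 4*k - 7))·t_k = (-k**2 + 3*k + 3)*factorial(k + 1).
s_(k+1) − s_k = (-k**3 + 4*k + 7)*factorial(k + 1) = t_k.
Sum = s_(9) − s_(1); s_(9) = -185068800, s_(1) = 10 ⇒ -185068810.

Σ = -185068810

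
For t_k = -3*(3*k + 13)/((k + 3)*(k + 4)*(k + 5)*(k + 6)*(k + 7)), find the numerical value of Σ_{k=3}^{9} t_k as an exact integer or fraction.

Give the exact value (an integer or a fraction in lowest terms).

Compute t_(k+1)/t_k: get (k + 3)*(3*k + 16)/((k + 8)*(3*k + 13)).
So A=k + 3 and B=k + 8, with C=k + 13/3.
f must satisfy (k + 3)·f(k+1) − (k + 7)·f(k) = k + 13/3.
Degrees (1,1,1) ⇒ d ≤ 4.
Solve for f: f(k) = k*(k + 4)*(k**2 + 14*k + 63)/270 (degree 4 ≤ 4).
R(k) = B(k−1)·f(k)/C(k) = k*(k + 4)*(k + 7)*(k**2 + 14*k + 63)/(90*(3*k + 13)); s_k = R·t_k = k*(-k**2 - 14*k - 63)/(30*(k**3 + 14*k**2 + 63*k + 90)).
Δs = 3*(-3*k - 13)/(k**5 + 25*k**4 + 245*k**3 + 1175*k**2 + 2754*k + 2520), as required.
Σ_(k=3)^(9) t_k = s_(10) − s_(3) = -101/3120 − (-19/720) = -7/1170.

Σ = -7/1170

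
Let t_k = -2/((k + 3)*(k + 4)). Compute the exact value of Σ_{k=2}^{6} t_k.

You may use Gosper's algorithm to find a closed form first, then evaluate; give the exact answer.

The ratio is (k + 3)/(k + 5).
So A=k + 3 and B=k + 5, with C=1.
Set up (k + 3)·f(k+1) − (k + 4)·f(k) − (1) = 0.
deg f ≤ 1 (via 1,1,0).
Coefficient equations give f(k) = k/3.
Then R = B(k−1)f/C = k*(k + 4)/3, so s_k = R(k)·t_k = -2*k/(3*k + 9).
Check: Δs_k = -2/(k**2 + 7*k + 12). ✓
Evaluate s at k=7 and k=2: -7/15 and -4/15; difference -1/5.

Σ = -1/5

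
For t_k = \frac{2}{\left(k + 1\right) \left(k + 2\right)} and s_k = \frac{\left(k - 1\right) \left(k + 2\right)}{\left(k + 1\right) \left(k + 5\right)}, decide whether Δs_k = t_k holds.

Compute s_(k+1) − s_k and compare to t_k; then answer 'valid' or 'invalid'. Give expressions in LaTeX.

Invalid: residual \frac{3 \left(k^{2} - k - 12\right)}{k^{4} + 14 k^{3} + 65 k^{2} + 112 k + 60} ≠ 0.

s_(k+1) = k*(k + 3)/((k + 2)*(k + 6))
s_(k+1) − s_k = (5*k**2 + 19*k + 24)/(k**4 + 14*k**3 + 65*k**2 + 112*k + 60)
(s_(k+1) − s_k) − t_k = 3*(k**2 - k - 12)/(k**4 + 14*k**3 + 65*k**2 + 112*k + 60)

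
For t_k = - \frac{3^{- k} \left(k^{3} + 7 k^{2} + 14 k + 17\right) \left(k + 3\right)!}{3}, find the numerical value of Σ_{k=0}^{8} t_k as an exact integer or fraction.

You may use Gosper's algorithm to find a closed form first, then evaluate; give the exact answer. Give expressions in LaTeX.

Ratio r(k) = (k**4 + 14*k**3 + 71*k**2 + 163*k + 156)/(3*(k**3 + 7*k**2 + 14*k + 17)).
Factor: A=k/3 + 4/3; B=1; C=k**3 + 7*k**2 + 14*k + 17.
Key eq: (k/3 + 4/3)·f(k+1) = (1)·f(k) + (k**3 + 7*k**2 + 14*k + 17).
From deg A=1, deg B=0, deg C=3: d=2.
Solving with deg f ≤ 2: f(k) = 3*(k**2 + 4*k - 3).
Certificate R = B(k−1)f/C = 3*(k**2 + 4*k - 3)/(k**3 + 7*k**2 + 14*k + 17) gives s_k = -(k**2 + 4*k - 3)*factorial(k + 3)/3**k.
s_(k+1) − s_k = -(k**3 + 7*k**2 + 14*k + 17)*factorial(k + 3)/(3*3**k) = t_k.
Σ_(k=0)^(8) t_k = s_(9) − s_(0) = -74905600/27 − (18) = -74906086/27.

Σ = -74906086/27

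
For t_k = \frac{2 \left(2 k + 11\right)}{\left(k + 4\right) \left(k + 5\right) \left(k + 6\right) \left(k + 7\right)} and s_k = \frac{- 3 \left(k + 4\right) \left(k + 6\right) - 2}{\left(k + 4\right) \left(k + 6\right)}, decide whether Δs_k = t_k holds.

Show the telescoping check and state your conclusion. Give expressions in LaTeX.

valid (s_(k+1) − s_k reduces to t_k)

s_(k+1) = (-3*(k + 5)*(k + 7) - 2)/((k + 5)*(k + 7))
s_(k+1) − s_k = 2*(2*k + 11)/(k**4 + 22*k**3 + 179*k**2 + 638*k + 840)
(s_(k+1) − s_k) − t_k = 0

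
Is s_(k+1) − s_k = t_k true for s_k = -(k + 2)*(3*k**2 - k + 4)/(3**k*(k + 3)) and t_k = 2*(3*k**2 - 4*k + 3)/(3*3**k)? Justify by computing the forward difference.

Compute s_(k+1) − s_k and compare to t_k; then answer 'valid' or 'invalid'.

s_(k+1) = -(k + 3)*(-k + 3*(k + 1)**2 + 3)/(3*3**k*(k + 4))
s_(k+1) − s_k = (6*k**4 + 28*k**3 + 3*k**2 - 33*k + 42)/(3*3**k*(k**2 + 7*k + 12))
(s_(k+1) − s_k) − t_k = (-6*k**3 - 19*k**2 + 21*k - 30)/(3*3**k*(k**2 + 7*k + 12))

Invalid: residual (-6*k**3 - 19*k**2 + 21*k - 30)/(3*3**k*(k**2 + 7*k + 12)) ≠ 0.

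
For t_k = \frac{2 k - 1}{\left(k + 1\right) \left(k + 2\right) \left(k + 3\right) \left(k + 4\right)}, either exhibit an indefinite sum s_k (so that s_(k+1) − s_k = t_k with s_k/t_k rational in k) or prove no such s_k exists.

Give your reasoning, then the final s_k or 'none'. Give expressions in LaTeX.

Compute t_(k+1)/t_k: get (k + 1)*(2*k + 1)/((k + 5)*(2*k - 1)).
So A=k + 1 and B=k + 5, with C=k - 1/2.
Need (k + 1)·f(k+1) − (k + 4)·f(k) = k - 1/2.
Bound: deg f ≤ 3.
A polynomial solution: f(k) = -k/2.
Then R = B(k−1)f/C = -k*(k + 4)/(2*k - 1), so s_k = R(k)·t_k = -k/((k + 1)*(k + 2)*(k + 3)).
s_(k+1) − s_k = (2*k - 1)/(k**4 + 10*k**3 + 35*k**2 + 50*k + 24) = t_k.

s_k = - \frac{k}{\left(k + 1\right) \left(k + 2\right) \left(k + 3\right)}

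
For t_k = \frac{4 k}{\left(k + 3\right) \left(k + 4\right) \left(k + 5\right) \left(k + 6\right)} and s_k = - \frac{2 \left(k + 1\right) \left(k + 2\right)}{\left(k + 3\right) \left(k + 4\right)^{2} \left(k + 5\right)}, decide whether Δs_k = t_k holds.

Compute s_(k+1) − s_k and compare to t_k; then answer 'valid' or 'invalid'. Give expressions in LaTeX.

s_(k+1) = -2*(k + 2)*(k + 3)/((k + 4)*(k + 5)**2*(k + 6))
s_(k+1) − s_k = 2*(k + 2)*((k + 1)*(k + 5)*(k + 6) - (k + 3)**2*(k + 4))/((k + 3)*(k + 4)**2*(k + 5)**2*(k + 6))
(s_(k+1) − s_k) − t_k = 12*(-k**2 - 5*k - 2)/(k**6 + 27*k**5 + 301*k**4 + 1773*k**3 + 5818*k**2 + 10080*k + 7200)

Invalid: residual \frac{12 \left(- k^{2} - 5 k - 2\right)}{k^{6} + 27 k^{5} + 301 k^{4} + 1773 k^{3} + 5818 k^{2} + 10080 k + 7200} ≠ 0.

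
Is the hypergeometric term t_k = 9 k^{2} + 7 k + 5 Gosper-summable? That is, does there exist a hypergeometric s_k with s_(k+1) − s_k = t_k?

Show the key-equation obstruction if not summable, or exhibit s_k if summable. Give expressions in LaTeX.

The ratio is (9*k**2 + 25*k + 21)/(9*k**2 + 7*k + 5).
Gosper form: A/B · C(k+1)/C(k) with A=1, B=1, C=k**2 + 7*k/9 + 5/9.
f must satisfy (1)·f(k+1) − (1)·f(k) = k**2 + 7*k/9 + 5/9.
Bound: deg f ≤ 3.
Solving with deg f ≤ 3: f(k) = k*(3*k**2 - k + 3)/9.
Then R = B(k−1)f/C = k*(3*k**2 - k + 3)/(9*k**2 + 7*k + 5), so s_k = R(k)·t_k = k*(3*k**2 - k + 3).
s_(k+1) − s_k = 9*k**2 + 7*k + 5 = t_k.

Yes. s_k = k \left(3 k^{2} - k + 3\right).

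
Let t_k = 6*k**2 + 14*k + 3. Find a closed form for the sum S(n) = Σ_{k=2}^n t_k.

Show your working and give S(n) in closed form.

r(k) = (6*k**2 + 26*k + 23)/(6*k**2 + 14*k + 3) after simplifying.
So A=1 and B=1, with C=k**2 + 7*k/3 + 1/2.
Key eq: (1)·f(k+1) = (1)·f(k) + (k**2 + 7*k/3 + 1/2).
Degrees (0,0,2) ⇒ d ≤ 3.
Solving with deg f ≤ 3: f(k) = k*(2*k**2 + 4*k - 3)/6.
So s_k = (B(k−1)f/C)·t_k = (k*(2*k**2 + 4*k - 3)/(6*k**2 + 14*k + 3))·t_k = k*(2*k**2 + 4*k - 3).
s_(k+1) − s_k = 6*k**2 + 14*k + 3 = t_k.
Telescope: S(n) = s_(n+1) − s_(2) = 2*n**3 + 10*n**2 + 11*n + 3 − (26) = 2*n**3 + 10*n**2 + 11*n - 23.

S(n) = 2*n**3 + 10*n**2 + 11*n - 23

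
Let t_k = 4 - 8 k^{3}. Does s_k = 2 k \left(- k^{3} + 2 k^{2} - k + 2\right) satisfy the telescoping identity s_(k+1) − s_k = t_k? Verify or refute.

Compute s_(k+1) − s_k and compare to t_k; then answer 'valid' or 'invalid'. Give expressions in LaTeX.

Valid — Δs_k = t_k.

s_(k+1) = -2*k**4 - 4*k**3 - 2*k**2 + 4*k + 4
s_(k+1) − s_k = 4 - 8*k**3
(s_(k+1) − s_k) − t_k = 0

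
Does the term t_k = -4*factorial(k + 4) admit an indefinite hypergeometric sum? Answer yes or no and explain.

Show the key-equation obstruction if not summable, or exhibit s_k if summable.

No — t_k has no hypergeometric antidifference.

t_(k+1)/t_k = k + 5.
Gosper form: A/B · C(k+1)/C(k) with A=k + 5, B=1, C=1.
Solve (k + 5)·f(k+1) − (1)·f(k) = 1.
Degrees (1,0,0) ⇒ d ≤ -1.
Negative degree bound (-1): no f exists, t_k not Gosper-summable.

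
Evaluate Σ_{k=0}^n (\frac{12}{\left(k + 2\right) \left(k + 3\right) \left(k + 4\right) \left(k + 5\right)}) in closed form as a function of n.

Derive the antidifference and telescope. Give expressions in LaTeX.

S(n) = \frac{n^{3} + 12 n^{2} + 47 n + 36}{6 \left(n^{3} + 12 n^{2} + 47 n + 60\right)}

Compute t_(k+1)/t_k: get (k + 2)/(k + 6).
Gosper form: A/B · C(k+1)/C(k) with A=k + 2, B=k + 6, C=1.
Key eq: (k + 2)·f(k+1) = (k + 5)·f(k) + (1).
From deg A=1, deg B=1, deg C=0: d=3.
Solve for f: f(k) = k*(k**2 + 9*k + 26)/72 (degree 3 ≤ 3).
Get s_k = R·t_k = k*(k**2 + 9*k + 26)/(6*(k + 2)*(k + 3)*(k + 4)) with R(k) = B(k−1)f(k)/C(k) = k*(k + 5)*(k**2 + 9*k + 26)/72.
Verify: 12/(k**4 + 14*k**3 + 71*k**2 + 154*k + 120) matches t_k.
Σ_(k=0)^n t_k = s_(n+1) − s_(0) = ((n**3 + 12*n**2 + 47*n + 36)/(6*(n**3 + 12*n**2 + 47*n + 60))) − (0), i.e. (n**3 + 12*n**2 + 47*n + 36)/(6*(n**3 + 12*n**2 + 47*n + 60)).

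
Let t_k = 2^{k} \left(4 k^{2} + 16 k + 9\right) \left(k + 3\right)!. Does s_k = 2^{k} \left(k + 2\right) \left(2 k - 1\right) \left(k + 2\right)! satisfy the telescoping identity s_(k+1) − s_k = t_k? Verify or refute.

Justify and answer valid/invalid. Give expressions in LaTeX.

s_(k+1) = 2**(k + 1)*(k + 3)*(2*k + 1)*factorial(k + 3)
s_(k+1) − s_k = 2**k*(4*k**3 + 24*k**2 + 45*k + 20)*factorial(k + 2)
(s_(k+1) − s_k) − t_k = -2**k*(4*k**2 + 12*k + 7)*factorial(k + 2)

Invalid: residual - 2^{k} \left(4 k^{2} + 12 k + 7\right) \left(k + 2\right)! ≠ 0.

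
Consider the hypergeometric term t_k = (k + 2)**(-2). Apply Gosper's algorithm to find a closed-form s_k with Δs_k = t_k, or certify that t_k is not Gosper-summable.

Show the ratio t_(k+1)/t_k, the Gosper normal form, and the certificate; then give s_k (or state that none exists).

none — t_k is not Gosper-summable

Ratio r(k) = (k + 2)**2/(k + 3)**2.
So A=k**2 + 4*k + 4 and B=k**2 + 6*k + 9, with C=1.
Key eq: (k**2 + 4*k + 4)·f(k+1) = (k**2 + 4*k + 4)·f(k) + (1).
deg f ≤ 0 (via 2,2,0).
Put f(k) = c0: A·f(k+1) − B(k−1)·f(k) − C = -1; need -1 = 0 — inconsistent ⇒ no f, not summable.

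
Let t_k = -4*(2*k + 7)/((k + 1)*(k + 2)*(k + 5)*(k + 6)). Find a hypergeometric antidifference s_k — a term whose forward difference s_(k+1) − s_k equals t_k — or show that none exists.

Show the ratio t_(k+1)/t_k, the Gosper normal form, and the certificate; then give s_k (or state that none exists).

s_k = 4*k*(-k - 6)/(5*(k**2 + 6*k + 5))

Step 1: r(k) = (k + 1)*(k + 5)*(2*k + 9)/((k + 3)*(k + 7)*(2*k + 7)).
Normal form (A,B,C) = (k + 1, k + 7, k**3 + 21*k**2/2 + 73*k/2 + 42).
Set up (k + 1)·f(k+1) − (k + 6)·f(k) − (k**3 + 21*k**2/2 + 73*k/2 + 42) = 0.
Degrees (1,1,3) ⇒ d ≤ 5.
Match coefficients ⇒ f(k) = k*(k + 2)*(k + 3)*(k + 4)*(k + 6)/10.
So s_k = (B(k−1)f/C)·t_k = (k*(k + 2)*(k + 6)**2/(5*(2*k + 7)))·t_k = 4*k*(-k - 6)/(5*(k**2 + 6*k + 5)).
Check: Δs_k = 4*(-2*k - 7)/(k**4 + 14*k**3 + 65*k**2 + 112*k + 60). ✓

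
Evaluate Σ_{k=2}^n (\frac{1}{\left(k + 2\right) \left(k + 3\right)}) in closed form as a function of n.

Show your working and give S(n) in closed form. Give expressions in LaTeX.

t_(k+1)/t_k = (k + 2)/(k + 4).
Gosper form: A/B · C(k+1)/C(k) with A=k + 2, B=k + 4, C=1.
Set up (k + 2)·f(k+1) − (k + 3)·f(k) − (1) = 0.
From deg A=1, deg B=1, deg C=0: d=1.
Match coefficients ⇒ f(k) = k/2.
R(k) = B(k−1)·f(k)/C(k) = k*(k + 3)/2; s_k = R·t_k = k/(2*(k + 2)).
s_(k+1) − s_k = 1/(k**2 + 5*k + 6) = t_k.
Σ_(k=2)^n t_k = s_(n+1) − s_(2) = ((n + 1)/(2*(n + 3))) − (1/4), i.e. (n - 1)/(4*(n + 3)).

S(n) = \frac{n - 1}{4 \left(n + 3\right)}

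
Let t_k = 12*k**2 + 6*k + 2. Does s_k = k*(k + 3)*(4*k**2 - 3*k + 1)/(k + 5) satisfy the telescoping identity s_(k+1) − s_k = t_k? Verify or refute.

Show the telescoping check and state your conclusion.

s_(k+1) = -(k + 1)*(k + 4)*(3*k - 4*(k + 1)**2 + 2)/(k + 6)
s_(k+1) − s_k = 2*(6*k**4 + 61*k**3 + 145*k**2 + 70*k + 20)/(k**2 + 11*k + 30)
(s_(k+1) − s_k) − t_k = 2*(-8*k**3 - 69*k**2 - 31*k - 10)/(k**2 + 11*k + 30)

Invalid: residual 2*(-8*k**3 - 69*k**2 - 31*k - 10)/(k**2 + 11*k + 30) ≠ 0.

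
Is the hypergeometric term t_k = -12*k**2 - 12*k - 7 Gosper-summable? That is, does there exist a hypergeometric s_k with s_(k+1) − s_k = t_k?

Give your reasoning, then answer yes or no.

Yes. s_k = k*(-4*k**2 - 3).

Compute t_(k+1)/t_k: get (12*k**2 + 36*k + 31)/(12*k**2 + 12*k + 7).
Take A(k)=1, B(k)=1, C(k)=k**2 + k + 7/12.
Need (1)·f(k+1) − (1)·f(k) = k**2 + k + 7/12.
Degrees (0,0,2) ⇒ d ≤ 3.
Coefficient equations give f(k) = k*(4*k**2 + 3)/12.
Certificate R = B(k−1)f/C = k*(4*k**2 + 3)/(12*k**2 + 12*k + 7) gives s_k = k*(-4*k**2 - 3).
Check: Δs_k = -12*k**2 - 12*k - 7. ✓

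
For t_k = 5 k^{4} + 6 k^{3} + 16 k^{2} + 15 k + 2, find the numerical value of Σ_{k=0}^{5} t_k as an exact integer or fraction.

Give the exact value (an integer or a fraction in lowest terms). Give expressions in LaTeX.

Σ = 7362

r(k) = (5*k**4 + 26*k**3 + 64*k**2 + 85*k + 44)/(5*k**4 + 6*k**3 + 16*k**2 + 15*k + 2) after simplifying.
Factor: A=1; B=1; C=k**4 + 6*k**3/5 + 16*k**2/5 + 3*k + 2/5.
f must satisfy (1)·f(k+1) − (1)·f(k) = k**4 + 6*k**3/5 + 16*k**2/5 + 3*k + 2/5.
Degrees (0,0,4) ⇒ d ≤ 5.
Match coefficients ⇒ f(k) = k*(k**4 - k**3 + 4*k**2 + k - 3)/5.
Get s_k = R·t_k = k*(k**4 - k**3 + 4*k**2 + k - 3) with R(k) = B(k−1)f(k)/C(k) = k*(k**4 - k**3 + 4*k**2 + k - 3)/(5*k**4 + 6*k**3 + 16*k**2 + 15*k + 2).
Δs = 5*k**4 + 6*k**3 + 16*k**2 + 15*k + 2, as required.
Telescoping: Σ = s_(6) − s_(0) = 7362 − (0) = 7362.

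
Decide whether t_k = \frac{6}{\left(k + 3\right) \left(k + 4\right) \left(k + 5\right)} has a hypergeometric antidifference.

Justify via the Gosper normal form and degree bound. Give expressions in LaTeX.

Compute t_(k+1)/t_k: get (k + 3)/(k + 6).
Factor: A=k + 3; B=k + 6; C=1.
Need (k + 3)·f(k+1) − (k + 5)·f(k) = 1.
d = 2 from the (1,1,0) case.
Solving with deg f ≤ 2: f(k) = k*(k + 7)/24.
R(k) = B(k−1)·f(k)/C(k) = k*(k + 5)*(k + 7)/24; s_k = R·t_k = k*(k + 7)/(4*(k + 3)*(k + 4)).
s_(k+1) − s_k = 6/(k**3 + 12*k**2 + 47*k + 60) = t_k.

Yes. s_k = \frac{k \left(k + 7\right)}{4 \left(k + 3\right) \left(k + 4\right)}.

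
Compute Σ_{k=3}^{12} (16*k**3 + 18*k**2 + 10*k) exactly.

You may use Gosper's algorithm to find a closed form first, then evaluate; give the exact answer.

Σ = 109560

Compute t_(k+1)/t_k: get (8*k**3 + 33*k**2 + 47*k + 22)/(k*(8*k**2 + 9*k + 5)).
So A=1 and B=1, with C=k**3 + 9*k**2/8 + 5*k/8.
f must satisfy (1)·f(k+1) − (1)·f(k) = k**3 + 9*k**2/8 + 5*k/8.
From deg A=0, deg B=0, deg C=3: d=4.
Solving with deg f ≤ 4: f(k) = k*(k - 1)*(2*k**2 + k + 1)/8.
Get s_k = R·t_k = 2*k*(2*k**3 - k**2 - 1) with R(k) = B(k−1)f(k)/C(k) = (k - 1)*(2*k**2 + k + 1)/(8*k**2 + 9*k + 5).
Verify: 2*k*(8*k**2 + 9*k + 5) matches t_k.
Telescoping: Σ = s_(13) − s_(3) = 109824 − (264) = 109560.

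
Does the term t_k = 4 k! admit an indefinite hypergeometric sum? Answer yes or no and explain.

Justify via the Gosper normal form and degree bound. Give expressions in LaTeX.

No — key equation has no polynomial f.

t_(k+1)/t_k = k + 1.
Gosper form: A/B · C(k+1)/C(k) with A=k + 1, B=1, C=1.
Key eq: (k + 1)·f(k+1) = (1)·f(k) + (1).
d = -1 from the (1,0,0) case.
d = -1 < 0 ⇒ no nonzero polynomial f; not summable.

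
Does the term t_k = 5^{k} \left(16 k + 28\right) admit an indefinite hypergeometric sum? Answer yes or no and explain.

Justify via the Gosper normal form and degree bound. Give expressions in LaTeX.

Step 1: r(k) = 5*(4*k + 11)/(4*k + 7).
Normal form (A,B,C) = (5, 1, k + 7/4).
Solve (5)·f(k+1) − (1)·f(k) = k + 7/4.
From deg A=0, deg B=0, deg C=1: d=1.
Solve for f: f(k) = (2*k + 1)/8 (degree 1 ≤ 1).
R(k) = B(k−1)·f(k)/C(k) = (2*k + 1)/(2*(4*k + 7)); s_k = R·t_k = 5**k*(4*k + 2).
Δs = 5**k*(16*k + 28), as required.

Yes. s_k = 5^{k} \left(4 k + 2\right).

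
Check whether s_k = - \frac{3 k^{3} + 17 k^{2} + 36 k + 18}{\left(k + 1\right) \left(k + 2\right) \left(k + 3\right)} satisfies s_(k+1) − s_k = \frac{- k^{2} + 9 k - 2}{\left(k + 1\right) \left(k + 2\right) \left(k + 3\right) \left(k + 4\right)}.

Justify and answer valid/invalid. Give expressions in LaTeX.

Valid: the claim telescopes to t_k.

s_(k+1) = (-36*k - 3*(k + 1)**3 - 17*(k + 1)**2 - 54)/((k + 2)*(k + 3)*(k + 4))
s_(k+1) − s_k = (-k**2 + 9*k - 2)/(k**4 + 10*k**3 + 35*k**2 + 50*k + 24)
(s_(k+1) − s_k) − t_k = 0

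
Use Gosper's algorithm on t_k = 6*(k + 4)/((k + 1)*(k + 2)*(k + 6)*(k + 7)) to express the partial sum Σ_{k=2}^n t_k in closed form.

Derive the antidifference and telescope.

S(n) = (n**2 + 9*n - 10)/(8*(n**2 + 9*n + 14))

The ratio is (k + 1)*(k + 5)*(k + 6)/((k + 3)*(k + 4)*(k + 8)).
So A=k + 1 and B=k + 8, with C=k**4 + 16*k**3 + 95*k**2 + 248*k + 240.
f must satisfy (k + 1)·f(k+1) − (k + 7)·f(k) = k**4 + 16*k**3 + 95*k**2 + 248*k + 240.
deg f ≤ 6 (via 1,1,4).
Match coefficients ⇒ f(k) = k*(k + 2)*(k + 3)*(k + 4)*(k + 5)*(k + 7)/12.
So s_k = (B(k−1)f/C)·t_k = (k*(k + 2)*(k + 7)**2/(12*(k + 4)))·t_k = k*(k + 7)/(2*(k**2 + 7*k + 6)).
Verify: 6*(k + 4)/(k**4 + 16*k**3 + 83*k**2 + 152*k + 84) matches t_k.
s_(n+1) = (n**2 + 9*n + 8)/(2*(n**2 + 9*n + 14)) and s_(2) = 3/8, so S(n) = (n**2 + 9*n - 10)/(8*(n**2 + 9*n + 14)).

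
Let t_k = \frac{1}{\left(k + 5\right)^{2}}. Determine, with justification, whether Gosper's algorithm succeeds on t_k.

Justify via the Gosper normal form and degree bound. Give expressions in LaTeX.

Compute t_(k+1)/t_k: get (k + 5)**2/(k + 6)**2.
A = k**2 + 10*k + 25, B = k**2 + 12*k + 36, C = 1.
Solve (k**2 + 10*k + 25)·f(k+1) − (k**2 + 10*k + 25)·f(k) = 1.
deg f ≤ 0 (via 2,2,0).
f = c0 ⇒ A·f(k+1) − B(k−1)·f(k) − C = -1. The system {-1 = 0} is inconsistent; no antidifference.

No — t_k has no hypergeometric antidifference.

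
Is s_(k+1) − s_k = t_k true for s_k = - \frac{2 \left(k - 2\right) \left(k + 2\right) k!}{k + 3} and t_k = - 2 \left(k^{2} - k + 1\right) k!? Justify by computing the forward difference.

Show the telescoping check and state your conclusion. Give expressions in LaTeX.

Invalid: residual \frac{2 \left(k^{3} + 2 k^{2} - 3 k + 5\right) k!}{\left(k + 3\right) \left(k + 4\right)} ≠ 0.

s_(k+1) = -2*(k - 1)*(k + 3)*factorial(k + 1)/(k + 4)
s_(k+1) − s_k = -2*(k**4 + 5*k**3 + 4*k**2 - 2*k + 7)*factorial(k)/((k + 3)*(k + 4))
(s_(k+1) − s_k) − t_k = 2*(k**3 + 2*k**2 - 3*k + 5)*factorial(k)/((k + 3)*(k + 4))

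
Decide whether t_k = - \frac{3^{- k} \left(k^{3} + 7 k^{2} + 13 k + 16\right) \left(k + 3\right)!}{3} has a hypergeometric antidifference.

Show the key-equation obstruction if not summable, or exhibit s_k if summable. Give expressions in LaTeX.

The ratio is (k**4 + 14*k**3 + 70*k**2 + 157*k + 148)/(3*(k**3 + 7*k**2 + 13*k + 16)).
Take A(k)=k/3 + 4/3, B(k)=1, C(k)=k**3 + 7*k**2 + 13*k + 16.
Set up (k/3 + 4/3)·f(k+1) − (1)·f(k) − (k**3 + 7*k**2 + 13*k + 16) = 0.
From deg A=1, deg B=0, deg C=3: d=2.
Match coefficients ⇒ f(k) = 3*(k**2 + 4*k - 4).
Certificate R = B(k−1)f/C = 3*(k**2 + 4*k - 4)/(k**3 + 7*k**2 + 13*k + 16) gives s_k = -(k**2 + 4*k - 4)*factorial(k + 3)/3**k.
s_(k+1) − s_k = -(k**3 + 7*k**2 + 13*k + 16)*factorial(k + 3)/(3*3**k) = t_k.

Yes. s_k = - 3^{- k} \left(k^{2} + 4 k - 4\right) \left(k + 3\right)!.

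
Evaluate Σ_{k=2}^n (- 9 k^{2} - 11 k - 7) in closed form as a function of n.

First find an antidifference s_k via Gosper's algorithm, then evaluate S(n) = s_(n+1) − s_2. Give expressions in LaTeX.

S(n) = - 3 n^{3} - 10 n^{2} - 14 n + 27

The ratio is (9*k**2 + 29*k + 27)/(9*k**2 + 11*k + 7).
Factor: A=1; B=1; C=k**2 + 11*k/9 + 7/9.
Key eq: (1)·f(k+1) = (1)·f(k) + (k**2 + 11*k/9 + 7/9).
From deg A=0, deg B=0, deg C=2: d=3.
Match coefficients ⇒ f(k) = k*(3*k**2 + k + 3)/9.
So s_k = (B(k−1)f/C)·t_k = (k*(3*k**2 + k + 3)/(9*k**2 + 11*k + 7))·t_k = k*(-3*k**2 - k - 3).
Check: Δs_k = -9*k**2 - 11*k - 7. ✓
s_(n+1) = -3*n**3 - 10*n**2 - 14*n - 7 and s_(2) = -34, so S(n) = -3*n**3 - 10*n**2 - 14*n + 27.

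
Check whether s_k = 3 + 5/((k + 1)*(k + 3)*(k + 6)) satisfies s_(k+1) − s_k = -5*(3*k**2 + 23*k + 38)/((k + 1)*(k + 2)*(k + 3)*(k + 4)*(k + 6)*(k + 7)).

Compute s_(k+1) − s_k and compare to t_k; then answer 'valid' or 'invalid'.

s_(k+1) = 3 + 5/((k + 2)*(k + 4)*(k + 7))
s_(k+1) − s_k = 5/((k + 2)*(k + 4)*(k + 7)) - 5/((k + 1)*(k + 3)*(k + 6))
(s_(k+1) − s_k) − t_k = 0

valid (s_(k+1) − s_k reduces to t_k)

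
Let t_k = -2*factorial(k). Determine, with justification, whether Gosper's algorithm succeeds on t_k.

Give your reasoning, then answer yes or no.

No. Not Gosper-summable.

Compute t_(k+1)/t_k: get k + 1.
Gosper form: A/B · C(k+1)/C(k) with A=k + 1, B=1, C=1.
Solve (k + 1)·f(k+1) − (1)·f(k) = 1.
From deg A=1, deg B=0, deg C=0: d=-1.
Bound -1 < 0, so the key equation has no polynomial solution.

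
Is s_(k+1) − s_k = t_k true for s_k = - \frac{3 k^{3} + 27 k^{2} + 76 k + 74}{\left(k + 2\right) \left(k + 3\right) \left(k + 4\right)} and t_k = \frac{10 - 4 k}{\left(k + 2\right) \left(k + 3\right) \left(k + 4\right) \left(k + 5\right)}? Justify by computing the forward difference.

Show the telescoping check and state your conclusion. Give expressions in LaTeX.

s_(k+1) = (-76*k - 3*(k + 1)**3 - 27*(k + 1)**2 - 150)/((k + 3)*(k + 4)*(k + 5))
s_(k+1) − s_k = 2*(5 - 2*k)/(k**4 + 14*k**3 + 71*k**2 + 154*k + 120)
(s_(k+1) − s_k) − t_k = 0

Valid: the claim telescopes to t_k.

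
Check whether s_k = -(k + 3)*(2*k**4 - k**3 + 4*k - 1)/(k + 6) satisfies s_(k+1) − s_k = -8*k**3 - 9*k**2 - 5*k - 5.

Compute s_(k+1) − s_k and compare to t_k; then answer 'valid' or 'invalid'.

Invalid: residual 3*(6*k**4 + 58*k**3 + 59*k**2 + 31*k + 31)/(k**2 + 13*k + 42) ≠ 0.

s_(k+1) = -(k + 4)*(4*k + 2*(k + 1)**4 - (k + 1)**3 + 3)/(k + 7)
s_(k+1) − s_k = (-8*k**5 - 95*k**4 - 284*k**3 - 271*k**2 - 182*k - 117)/(k**2 + 13*k + 42)
(s_(k+1) − s_k) − t_k = 3*(6*k**4 + 58*k**3 + 59*k**2 + 31*k + 31)/(k**2 + 13*k + 42)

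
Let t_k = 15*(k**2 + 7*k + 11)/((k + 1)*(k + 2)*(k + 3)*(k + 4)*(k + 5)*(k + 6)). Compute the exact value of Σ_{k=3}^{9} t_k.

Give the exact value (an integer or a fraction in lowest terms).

Σ = 217/9152

Compute t_(k+1)/t_k: get (k + 1)*(7*k + (k + 1)**2 + 18)/((k + 7)*(k**2 + 7*k + 11)).
Gosper form: A/B · C(k+1)/C(k) with A=k + 1, B=k + 7, C=k**2 + 7*k + 11.
Solve (k + 1)·f(k+1) − (k + 6)·f(k) = k**2 + 7*k + 11.
Bound: deg f ≤ 5.
A polynomial solution: f(k) = k*(k + 2)*(k + 4)*(k**2 + 9*k + 23)/45.
So s_k = (B(k−1)f/C)·t_k = (k*(k + 2)*(k + 4)*(k + 6)*(k**2 + 9*k + 23)/(45*(k**2 + 7*k + 11)))·t_k = k*(k**2 + 9*k + 23)/(3*(k**3 + 9*k**2 + 23*k + 15)).
Check: Δs_k = 15*(k**2 + 7*k + 11)/(k**6 + 21*k**5 + 175*k**4 + 735*k**3 + 1624*k**2 + 1764*k + 720). ✓
Evaluate s at k=10 and k=3: 142/429 and 59/192; difference 217/9152.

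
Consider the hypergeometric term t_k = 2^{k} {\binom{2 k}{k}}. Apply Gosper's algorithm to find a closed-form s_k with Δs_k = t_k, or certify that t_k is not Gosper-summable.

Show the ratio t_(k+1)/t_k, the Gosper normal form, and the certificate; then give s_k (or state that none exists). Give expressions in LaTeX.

Step 1: r(k) = 4*(2*k + 1)/(k + 1).
Gosper form: A/B · C(k+1)/C(k) with A=8*k + 4, B=k + 1, C=1.
f must satisfy (8*k + 4)·f(k+1) − (k)·f(k) = 1.
d = -1 from the (1,1,0) case.
Negative degree bound (-1): no f exists, t_k not Gosper-summable.

none (Gosper's algorithm certifies no s_k)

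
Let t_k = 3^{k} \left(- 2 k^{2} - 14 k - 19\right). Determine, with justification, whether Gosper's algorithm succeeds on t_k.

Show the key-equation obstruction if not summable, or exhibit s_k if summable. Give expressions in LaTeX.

Step 1: r(k) = 3*(2*k**2 + 18*k + 35)/(2*k**2 + 14*k + 19).
Normal form (A,B,C) = (3, 1, k**2 + 7*k + 19/2).
Solve (3)·f(k+1) − (1)·f(k) = k**2 + 7*k + 19/2.
Bound: deg f ≤ 2.
Match coefficients ⇒ f(k) = (k**2 + 4*k + 2)/2.
Get s_k = R·t_k = 3**k*(-k**2 - 4*k - 2) with R(k) = B(k−1)f(k)/C(k) = (k**2 + 4*k + 2)/(2*k**2 + 14*k + 19).
Δs = 3**k*(-2*k**2 - 14*k - 19), as required.

Yes. s_k = 3^{k} \left(- k^{2} - 4 k - 2\right).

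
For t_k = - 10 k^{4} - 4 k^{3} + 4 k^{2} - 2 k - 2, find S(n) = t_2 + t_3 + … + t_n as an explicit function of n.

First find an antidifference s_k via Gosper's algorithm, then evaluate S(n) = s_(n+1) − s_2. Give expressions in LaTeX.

r(k) = (5*k**4 + 22*k**3 + 34*k**2 + 23*k + 7)/(5*k**4 + 2*k**3 - 2*k**2 + k + 1) after simplifying.
Factor: A=1; B=1; C=k**4 + 2*k**3/5 - 2*k**2/5 + k/5 + 1/5.
Key eq: (1)·f(k+1) = (1)·f(k) + (k**4 + 2*k**3/5 - 2*k**2/5 + k/5 + 1/5).
deg f ≤ 5 (via 0,0,4).
Match coefficients ⇒ f(k) = k**2*(k**3 - 2*k**2 + 2)/5.
So s_k = (B(k−1)f/C)·t_k = (k**2*(k**3 - 2*k**2 + 2)/(5*k**4 + 2*k**3 - 2*k**2 + k + 1))·t_k = 2*k**2*(-k**3 + 2*k**2 - 2).
Check: Δs_k = -10*k**4 - 4*k**3 + 4*k**2 - 2*k - 2. ✓
Telescope: S(n) = s_(n+1) − s_(2) = -2*n**5 - 6*n**4 - 4*n**3 - 2*n - 2 − (-16) = -2*n**5 - 6*n**4 - 4*n**3 - 2*n + 14.

S(n) = - 2 n^{5} - 6 n^{4} - 4 n^{3} - 2 n + 14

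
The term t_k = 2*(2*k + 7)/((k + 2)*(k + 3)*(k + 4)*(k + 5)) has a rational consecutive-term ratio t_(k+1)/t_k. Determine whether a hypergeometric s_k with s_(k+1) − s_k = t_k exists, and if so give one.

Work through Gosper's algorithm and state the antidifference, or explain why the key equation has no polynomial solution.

Step 1: r(k) = (k + 2)*(2*k + 9)/((k + 6)*(2*k + 7)).
So A=k + 2 and B=k + 6, with C=k + 7/2.
f must satisfy (k + 2)·f(k+1) − (k + 5)·f(k) = k + 7/2.
d = 3 from the (1,1,1) case.
A polynomial solution: f(k) = k*(k + 3)*(k + 6)/16.
R(k) = B(k−1)·f(k)/C(k) = k*(k + 3)*(k + 5)*(k + 6)/(8*(2*k + 7)); s_k = R·t_k = k*(k + 6)/(4*(k**2 + 6*k + 8)).
Δs = 2*(2*k + 7)/(k**4 + 14*k**3 + 71*k**2 + 154*k + 120), as required.

s_k = k*(k + 6)/(4*(k**2 + 6*k + 8))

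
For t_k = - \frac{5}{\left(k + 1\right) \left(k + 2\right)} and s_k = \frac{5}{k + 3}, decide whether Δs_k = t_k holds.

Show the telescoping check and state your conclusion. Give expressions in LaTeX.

Invalid: residual \frac{10 \left(2 k + 5\right)}{k^{4} + 10 k^{3} + 35 k^{2} + 50 k + 24} ≠ 0.

s_(k+1) = 5/(k + 4)
s_(k+1) − s_k = -5/((k + 3)*(k + 4))
(s_(k+1) − s_k) − t_k = 10*(2*k + 5)/(k**4 + 10*k**3 + 35*k**2 + 50*k + 24)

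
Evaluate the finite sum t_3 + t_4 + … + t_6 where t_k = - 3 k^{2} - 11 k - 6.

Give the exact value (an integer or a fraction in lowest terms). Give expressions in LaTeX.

r(k) = (3*k**2 + 17*k + 20)/(3*k**2 + 11*k + 6) after simplifying.
Gosper form: A/B · C(k+1)/C(k) with A=1, B=1, C=k**2 + 11*k/3 + 2.
f must satisfy (1)·f(k+1) − (1)·f(k) = k**2 + 11*k/3 + 2.
Degrees (0,0,2) ⇒ d ≤ 3.
Match coefficients ⇒ f(k) = k*(k**2 + 4*k + 1)/3.
Certificate R = B(k−1)f/C = k*(k**2 + 4*k + 1)/((k + 3)*(3*k + 2)) gives s_k = k*(-k**2 - 4*k - 1).
Verify: -3*k**2 - 11*k - 6 matches t_k.
Evaluate s at k=7 and k=3: -546 and -66; difference -480.

Σ = -480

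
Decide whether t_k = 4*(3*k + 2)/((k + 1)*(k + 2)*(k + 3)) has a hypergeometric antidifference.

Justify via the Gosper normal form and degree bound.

Yes. s_k = k*(5*k + 3)/((k + 1)*(k + 2)).

The ratio is (k + 1)*(3*k + 5)/((k + 4)*(3*k + 2)).
Gosper form: A/B · C(k+1)/C(k) with A=k + 1, B=k + 4, C=k + 2/3.
Set up (k + 1)·f(k+1) − (k + 3)·f(k) − (k + 2/3) = 0.
deg f ≤ 2 (via 1,1,1).
Match coefficients ⇒ f(k) = k*(5*k + 3)/12.
So s_k = (B(k−1)f/C)·t_k = (k*(k + 3)*(5*k + 3)/(4*(3*k + 2)))·t_k = k*(5*k + 3)/((k + 1)*(k + 2)).
Verify: 4*(3*k + 2)/(k**3 + 6*k**2 + 11*k + 6) matches t_k.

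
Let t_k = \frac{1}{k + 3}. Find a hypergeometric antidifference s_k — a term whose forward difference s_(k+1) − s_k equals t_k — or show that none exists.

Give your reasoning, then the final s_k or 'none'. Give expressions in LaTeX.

Ratio r(k) = (k + 3)/(k + 4).
Take A(k)=k + 3, B(k)=k + 4, C(k)=1.
Set up (k + 3)·f(k+1) − (k + 3)·f(k) − (1) = 0.
Degrees (1,1,0) ⇒ d ≤ 0.
Generic f = c0 gives residual -1; -1 = 0 cannot hold, so t_k is not Gosper-summable.

none (Gosper's algorithm certifies no s_k)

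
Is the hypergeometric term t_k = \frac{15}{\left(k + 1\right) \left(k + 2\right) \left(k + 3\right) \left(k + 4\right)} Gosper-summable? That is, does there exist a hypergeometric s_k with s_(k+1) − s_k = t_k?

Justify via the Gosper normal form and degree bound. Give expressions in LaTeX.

r(k) = (k + 1)/(k + 5) after simplifying.
A = k + 1, B = k + 5, C = 1.
Need (k + 1)·f(k+1) − (k + 4)·f(k) = 1.
deg f ≤ 3 (via 1,1,0).
A polynomial solution: f(k) = k*(k**2 + 6*k + 11)/18.
So s_k = (B(k−1)f/C)·t_k = (k*(k + 4)*(k**2 + 6*k + 11)/18)·t_k = 5*k*(k**2 + 6*k + 11)/(6*(k + 1)*(k + 2)*(k + 3)).
Verify: 15/(k**4 + 10*k**3 + 35*k**2 + 50*k + 24) matches t_k.

Yes. s_k = \frac{5 k \left(k^{2} + 6 k + 11\right)}{6 \left(k + 1\right) \left(k + 2\right) \left(k + 3\right)}.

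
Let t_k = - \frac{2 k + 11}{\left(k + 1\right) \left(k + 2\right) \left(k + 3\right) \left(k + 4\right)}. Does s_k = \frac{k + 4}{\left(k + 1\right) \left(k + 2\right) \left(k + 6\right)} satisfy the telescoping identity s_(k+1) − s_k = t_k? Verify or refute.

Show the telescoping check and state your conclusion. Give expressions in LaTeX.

s_(k+1) = (k + 5)/((k + 2)*(k + 3)*(k + 7))
s_(k+1) − s_k = 2*(-k**2 - 10*k - 27)/(k**5 + 19*k**4 + 131*k**3 + 401*k**2 + 540*k + 252)
(s_(k+1) − s_k) − t_k = 3*(3*k**2 + 31*k + 82)/(k**6 + 23*k**5 + 207*k**4 + 925*k**3 + 2144*k**2 + 2412*k + 1008)

Invalid: residual \frac{3 \left(3 k^{2} + 31 k + 82\right)}{k^{6} + 23 k^{5} + 207 k^{4} + 925 k^{3} + 2144 k^{2} + 2412 k + 1008} ≠ 0.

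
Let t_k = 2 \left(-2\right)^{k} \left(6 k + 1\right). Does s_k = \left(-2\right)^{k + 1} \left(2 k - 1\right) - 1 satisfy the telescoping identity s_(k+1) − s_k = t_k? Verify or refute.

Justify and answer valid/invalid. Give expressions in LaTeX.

s_(k+1) = (-2)**(k + 2)*(2*k + 1) - 1
s_(k+1) − s_k = 2*(-2)**k*(6*k + 1)
(s_(k+1) − s_k) − t_k = 0

valid; difference matches t_k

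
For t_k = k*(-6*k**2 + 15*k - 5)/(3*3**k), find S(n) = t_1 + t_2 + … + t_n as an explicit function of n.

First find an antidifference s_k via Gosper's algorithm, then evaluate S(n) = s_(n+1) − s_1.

S(n) = (-6*3**n + 3*n**3 + 6*n**2 + 7*n + 6)/(3*3**n)

Step 1: r(k) = (6*k**3 + 3*k**2 - 7*k - 4)/(3*k*(6*k**2 - 15*k + 5)).
A = 1/3, B = 1, C = k**3 - 5*k**2/2 + 5*k/6.
Need (1/3)·f(k+1) − (1)·f(k) = k**3 - 5*k**2/2 + 5*k/6.
Degrees (0,0,3) ⇒ d ≤ 3.
Solve for f: f(k) = -(3*k**3 - 3*k**2 + 4*k + 2)/2 (degree 3 ≤ 3).
So s_k = (B(k−1)f/C)·t_k = (-3*(3*k**3 - 3*k**2 + 4*k + 2)/(k*(6*k**2 - 15*k + 5)))·t_k = (3*k**3 - 3*k**2 + 4*k + 2)/3**k.
Check: Δs_k = k*(-6*k**2 + 15*k - 5)/(3*3**k). ✓
s_(n+1) = 3**(-n - 1)*(3*n**3 + 6*n**2 + 7*n + 6) and s_(1) = 2, so S(n) = (-6*3**n + 3*n**3 + 6*n**2 + 7*n + 6)/(3*3**n).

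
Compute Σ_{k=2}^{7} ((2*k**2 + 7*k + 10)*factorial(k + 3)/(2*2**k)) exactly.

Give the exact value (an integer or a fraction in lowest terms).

Σ = 2650575

The ratio is (k + 4)*(7*k + 2*(k + 1)**2 + 17)/(2*(2*k**2 + 7*k + 10)).
Gosper form: A/B · C(k+1)/C(k) with A=k/2 + 2, B=1, C=k**2 + 7*k/2 + 5.
Need (k/2 + 2)·f(k+1) − (1)·f(k) = k**2 + 7*k/2 + 5.
Bound: deg f ≤ 1.
Solving with deg f ≤ 1: f(k) = 2*k + 1.
Certificate R = B(k−1)f/C = 2*(2*k + 1)/(2*k**2 + 7*k + 10) gives s_k = (2*k + 1)*factorial(k + 3)/2**k.
Δs = (2*k**2 + 7*k + 10)*factorial(k + 3)/(2*2**k), as required.
Telescoping: Σ = s_(8) − s_(2) = 2650725 − (150) = 2650575.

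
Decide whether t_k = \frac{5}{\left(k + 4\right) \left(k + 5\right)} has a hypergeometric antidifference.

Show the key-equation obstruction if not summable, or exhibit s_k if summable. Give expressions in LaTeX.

Yes. s_k = \frac{5 k}{4 \left(k + 4\right)}.

The ratio is (k + 4)/(k + 6).
A = k + 4, B = k + 6, C = 1.
Solve (k + 4)·f(k+1) − (k + 5)·f(k) = 1.
Degrees (1,1,0) ⇒ d ≤ 1.
Solving with deg f ≤ 1: f(k) = k/4.
Then R = B(k−1)f/C = k*(k + 5)/4, so s_k = R(k)·t_k = 5*k/(4*(k + 4)).
Check: Δs_k = 5/(k**2 + 9*k + 20). ✓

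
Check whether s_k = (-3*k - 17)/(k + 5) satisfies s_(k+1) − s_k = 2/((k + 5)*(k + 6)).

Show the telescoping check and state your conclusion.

s_(k+1) = (-3*k - 20)/(k + 6)
s_(k+1) − s_k = 2/(k**2 + 11*k + 30)
(s_(k+1) − s_k) − t_k = 0

valid; difference matches t_k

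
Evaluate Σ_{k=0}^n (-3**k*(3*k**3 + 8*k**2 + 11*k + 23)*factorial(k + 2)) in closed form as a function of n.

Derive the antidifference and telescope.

The ratio is 3*(3*k**4 + 26*k**3 + 87*k**2 + 153*k + 135)/(3*k**3 + 8*k**2 + 11*k + 23).
So A=3*k + 9 and B=1, with C=k**3 + 8*k**2/3 + 11*k/3 + 23/3.
f must satisfy (3*k + 9)·f(k+1) − (1)·f(k) = k**3 + 8*k**2/3 + 11*k/3 + 23/3.
Bound: deg f ≤ 2.
Match coefficients ⇒ f(k) = (k**2 - 2*k + 4)/3.
Get s_k = R·t_k = -3**k*(k**2 - 2*k + 4)*factorial(k + 2) with R(k) = B(k−1)f(k)/C(k) = (k**2 - 2*k + 4)/(3*k**3 + 8*k**2 + 11*k + 23).
Δs = -3**k*(3*k**3 + 8*k**2 + 11*k + 23)*factorial(k + 2), as required.
s_(n+1) = -3**(n + 1)*(n**2 + 3)*factorial(n + 3) and s_(0) = -8, so S(n) = -3*3**n*n**2*factorial(n + 3) - 9*3**n*factorial(n + 3) + 8.

S(n) = -3*3**n*n**2*factorial(n + 3) - 9*3**n*factorial(n + 3) + 8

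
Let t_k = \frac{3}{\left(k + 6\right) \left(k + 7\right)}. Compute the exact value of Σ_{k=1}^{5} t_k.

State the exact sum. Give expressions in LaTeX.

Σ = 5/28

Step 1: r(k) = (k + 6)/(k + 8).
Factor: A=k + 6; B=k + 8; C=1.
Solve (k + 6)·f(k+1) − (k + 7)·f(k) = 1.
Degrees (1,1,0) ⇒ d ≤ 1.
Coefficient equations give f(k) = k/6.
Get s_k = R·t_k = k/(2*(k + 6)) with R(k) = B(k−1)f(k)/C(k) = k*(k + 7)/6.
Verify: 3/(k**2 + 13*k + 42) matches t_k.
Sum = s_(6) − s_(1); s_(6) = 1/4, s_(1) = 1/14 ⇒ 5/28.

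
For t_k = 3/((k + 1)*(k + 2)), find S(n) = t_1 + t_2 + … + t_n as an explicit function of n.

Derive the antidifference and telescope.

S(n) = 3*n/(2*(n + 2))

Ratio r(k) = (k + 1)/(k + 3).
So A=k + 1 and B=k + 3, with C=1.
f must satisfy (k + 1)·f(k+1) − (k + 2)·f(k) = 1.
d = 1 from the (1,1,0) case.
Coefficient equations give f(k) = k.
So s_k = (B(k−1)f/C)·t_k = (k*(k + 2))·t_k = 3*k/(k + 1).
Verify: 3/(k**2 + 3*k + 2) matches t_k.
Evaluate: s_(n+1) = 3*(n + 1)/(n + 2); subtract s_(1) = 3/2 ⇒ S(n) = 3*n/(2*(n + 2)).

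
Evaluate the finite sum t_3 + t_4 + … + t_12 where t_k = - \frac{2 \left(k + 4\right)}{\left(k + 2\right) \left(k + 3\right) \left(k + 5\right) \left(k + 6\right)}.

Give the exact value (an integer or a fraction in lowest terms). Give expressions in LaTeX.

Σ = -23/1080

Step 1: r(k) = (k + 2)*(k + 5)**2/((k + 4)**2*(k + 7)).
Take A(k)=k + 2, B(k)=k + 7, C(k)=k**2 + 8*k + 16.
Set up (k + 2)·f(k+1) − (k + 6)·f(k) − (k**2 + 8*k + 16) = 0.
From deg A=1, deg B=1, deg C=2: d=4.
Coefficient equations give f(k) = k*(k + 3)*(k + 4)*(k + 7)/20.
Then R = B(k−1)f/C = k*(k + 3)*(k + 6)*(k + 7)/(20*(k + 4)), so s_k = R(k)·t_k = k*(-k - 7)/(10*(k**2 + 7*k + 10)).
Verify: 2*(-k - 4)/(k**4 + 16*k**3 + 91*k**2 + 216*k + 180) matches t_k.
Evaluate s at k=13 and k=3: -13/135 and -3/40; difference -23/1080.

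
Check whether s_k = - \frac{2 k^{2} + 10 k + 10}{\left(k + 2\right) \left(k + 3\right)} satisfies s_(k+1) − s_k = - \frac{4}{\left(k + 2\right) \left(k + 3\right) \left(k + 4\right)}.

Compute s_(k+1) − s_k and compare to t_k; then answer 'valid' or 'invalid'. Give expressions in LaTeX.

Valid — Δs_k = t_k.

s_(k+1) = 2*(-5*k - (k + 1)**2 - 10)/((k + 3)*(k + 4))
s_(k+1) − s_k = -4/(k**3 + 9*k**2 + 26*k + 24)
(s_(k+1) − s_k) − t_k = 0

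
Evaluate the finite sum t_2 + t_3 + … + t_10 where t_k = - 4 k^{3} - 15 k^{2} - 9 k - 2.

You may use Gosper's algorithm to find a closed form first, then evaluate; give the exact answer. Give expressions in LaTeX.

Compute t_(k+1)/t_k: get (4*k**3 + 27*k**2 + 51*k + 30)/(4*k**3 + 15*k**2 + 9*k + 2).
Gosper form: A/B · C(k+1)/C(k) with A=1, B=1, C=k**3 + 15*k**2/4 + 9*k/4 + 1/2.
Need (1)·f(k+1) − (1)·f(k) = k**3 + 15*k**2/4 + 9*k/4 + 1/2.
Degrees (0,0,3) ⇒ d ≤ 4.
A polynomial solution: f(k) = k**2*(k**2 + 3*k - 2)/4.
Then R = B(k−1)f/C = k**2*(k**2 + 3*k - 2)/(4*k**3 + 15*k**2 + 9*k + 2), so s_k = R(k)·t_k = k**2*(-k**2 - 3*k + 2).
s_(k+1) − s_k = -4*k**3 - 15*k**2 - 9*k - 2 = t_k.
Sum = s_(11) − s_(2); s_(11) = -18392, s_(2) = -32 ⇒ -18360.

Σ = -18360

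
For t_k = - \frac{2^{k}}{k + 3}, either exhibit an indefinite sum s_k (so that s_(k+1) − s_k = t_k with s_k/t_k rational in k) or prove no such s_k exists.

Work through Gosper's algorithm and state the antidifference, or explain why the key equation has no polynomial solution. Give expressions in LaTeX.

Compute t_(k+1)/t_k: get 2*(k + 3)/(k + 4).
A = 2*k + 6, B = k + 4, C = 1.
f must satisfy (2*k + 6)·f(k+1) − (k + 3)·f(k) = 1.
d = -1 from the (1,1,0) case.
d = -1 < 0 ⇒ no nonzero polynomial f; not summable.

no hypergeometric antidifference exists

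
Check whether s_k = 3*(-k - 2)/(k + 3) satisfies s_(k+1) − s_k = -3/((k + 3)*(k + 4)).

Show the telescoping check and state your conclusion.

Valid: the claim telescopes to t_k.

s_(k+1) = 3*(-k - 3)/(k + 4)
s_(k+1) − s_k = -3/(k**2 + 7*k + 12)
(s_(k+1) − s_k) − t_k = 0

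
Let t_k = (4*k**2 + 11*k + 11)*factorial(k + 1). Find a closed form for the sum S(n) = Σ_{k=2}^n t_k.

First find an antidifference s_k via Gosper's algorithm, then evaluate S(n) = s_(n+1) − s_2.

S(n) = 4*n*factorial(n + 2) + 7*factorial(n + 2) - 66

Compute t_(k+1)/t_k: get (k + 2)*(11*k + 4*(k + 1)**2 + 22)/(4*k**2 + 11*k + 11).
A = k + 2, B = 1, C = k**2 + 11*k/4 + 11/4.
Key eq: (k + 2)·f(k+1) = (1)·f(k) + (k**2 + 11*k/4 + 11/4).
Degrees (1,0,2) ⇒ d ≤ 1.
A polynomial solution: f(k) = (4*k + 3)/4.
R(k) = B(k−1)·f(k)/C(k) = (4*k + 3)/(4*k**2 + 11*k + 11); s_k = R·t_k = (4*k + 3)*factorial(k + 1).
s_(k+1) − s_k = (4*k**2 + 11*k + 11)*factorial(k + 1) = t_k.
Evaluate: s_(n+1) = (4*n + 7)*factorial(n + 2); subtract s_(2) = 66 ⇒ S(n) = 4*n*factorial(n + 2) + 7*factorial(n + 2) - 66.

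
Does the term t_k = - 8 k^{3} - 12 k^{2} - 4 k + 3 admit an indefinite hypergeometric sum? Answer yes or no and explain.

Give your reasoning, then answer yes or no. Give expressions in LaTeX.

The ratio is (8*k**3 + 36*k**2 + 52*k + 21)/(8*k**3 + 12*k**2 + 4*k - 3).
A = 1, B = 1, C = k**3 + 3*k**2/2 + k/2 - 3/8.
Need (1)·f(k+1) − (1)·f(k) = k**3 + 3*k**2/2 + k/2 - 3/8.
d = 4 from the (0,0,3) case.
A polynomial solution: f(k) = k*(2*k**3 - 2*k - 3)/8.
Certificate R = B(k−1)f/C = k*(2*k**3 - 2*k - 3)/(8*k**3 + 12*k**2 + 4*k - 3) gives s_k = k*(-2*k**3 + 2*k + 3).
s_(k+1) − s_k = -8*k**3 - 12*k**2 - 4*k + 3 = t_k.

Yes. s_k = k \left(- 2 k^{3} + 2 k + 3\right).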